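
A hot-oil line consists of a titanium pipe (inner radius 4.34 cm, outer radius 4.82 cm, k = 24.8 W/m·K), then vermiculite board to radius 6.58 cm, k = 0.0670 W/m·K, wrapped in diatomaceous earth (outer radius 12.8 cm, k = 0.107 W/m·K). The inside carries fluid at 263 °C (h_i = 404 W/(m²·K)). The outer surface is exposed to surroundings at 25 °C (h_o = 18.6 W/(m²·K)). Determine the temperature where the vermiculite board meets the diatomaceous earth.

Series thermal resistances, inner to outer:
  R'_conv,in = 1/(2πr h) = 1/(2π·0.0434·404) = 0.009077 m·K/W
  R'_titanium = ln(0.0482/0.0434)/(2πk) = 0.1049/(2π·24.8) = 6.732×10^-4 m·K/W
  R'_vermiculite board = ln(0.0658/0.0482)/(2πk) = 0.3113/(2π·0.0670) = 0.7394 m·K/W
  R'_diatomaceous earth = ln(0.128/0.0658)/(2πk) = 0.6654/(2π·0.107) = 0.9898 m·K/W
  R'_conv,out = 1/(2πr h) = 1/(2π·0.128·18.6) = 0.06685 m·K/W
ΣR = 0.009077 + 6.732×10^-4 + 0.7394 + 0.9898 + 0.06685 = 1.806 m·K/W
Q' = ΔT/ΣR = (263 °C − 25 °C)/1.806 = 131.8 W/m
From the inner boundary to the vermiculite board/diatomaceous earth interface, ΣR_partial = 0.7492 m·K/W.
T_interface = T_in − Q'·ΣR_partial = 263 °C − (131.8)(0.7492) = 164 °C

T = 164 °C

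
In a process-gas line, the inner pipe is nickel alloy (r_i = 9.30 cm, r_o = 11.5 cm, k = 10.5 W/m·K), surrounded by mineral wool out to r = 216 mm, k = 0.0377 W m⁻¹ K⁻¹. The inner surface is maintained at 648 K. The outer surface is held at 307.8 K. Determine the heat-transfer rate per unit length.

Q' = 128 W/m

Treat each layer as a resistance in series:
  R'_nickel alloy = ln(0.115/0.0930)/(2πk) = 0.2123/(2π·10.5) = 0.003218 m·K/W
  R'_mineral wool = ln(0.216/0.115)/(2πk) = 0.6303/(2π·0.0377) = 2.661 m·K/W
ΣR = 0.003218 + 2.661 = 2.664 m·K/W
Q' = ΔT/ΣR = (648 K − 307.8 K)/2.664 = 128 W/m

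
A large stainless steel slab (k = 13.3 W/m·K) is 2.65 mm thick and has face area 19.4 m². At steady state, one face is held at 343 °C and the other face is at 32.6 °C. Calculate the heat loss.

Q = kA·ΔT/L = 13.3 × 19.4 × |343 °C − 32.6 °C| / 0.00265 = 3.02×10^7 W

Q = 30200 kW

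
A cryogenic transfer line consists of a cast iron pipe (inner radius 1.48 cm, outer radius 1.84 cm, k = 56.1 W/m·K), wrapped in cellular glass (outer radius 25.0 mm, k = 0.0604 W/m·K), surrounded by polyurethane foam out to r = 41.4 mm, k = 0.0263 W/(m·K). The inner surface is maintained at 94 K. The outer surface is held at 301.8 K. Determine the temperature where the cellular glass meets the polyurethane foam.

Treat each layer as a resistance in series:
  R'_cast iron = ln(0.0184/0.0148)/(2πk) = 0.2177/(2π·56.1) = 6.177×10^-4 m·K/W
  R'_cellular glass = ln(0.0250/0.0184)/(2πk) = 0.3065/(2π·0.0604) = 0.8077 m·K/W
  R'_polyurethane foam = ln(0.0414/0.0250)/(2πk) = 0.5044/(2π·0.0263) = 3.052 m·K/W
ΣR = 6.177×10^-4 + 0.8077 + 3.052 = 3.860 m·K/W
Q' = ΔT/ΣR = (94 K − 301.8 K)/3.860 = -53.83 W/m
From the inner boundary to the cellular glass/polyurethane foam interface, ΣR_partial = 0.8083 m·K/W.
T_interface = T_in − Q'·ΣR_partial = 94 K − (-53.83)(0.8083) = 138 K

T = 138 K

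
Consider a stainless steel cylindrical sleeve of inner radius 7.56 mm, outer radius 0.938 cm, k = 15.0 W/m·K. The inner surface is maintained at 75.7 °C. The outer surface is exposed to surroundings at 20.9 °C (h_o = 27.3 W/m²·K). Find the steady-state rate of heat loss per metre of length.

Q' = 87.8 W/m

Resistance network (inner→outer):
  R'_stainless steel = ln(0.00938/0.00756)/(2πk) = 0.2157/(2π·15.0) = 0.002289 m·K/W
  R'_conv,out = 1/(2πr h) = 1/(2π·0.00938·27.3) = 0.6215 m·K/W
ΣR = 0.002289 + 0.6215 = 0.6238 m·K/W
Q' = ΔT/ΣR = (75.7 °C − 20.9 °C)/0.6238 = 87.8 W/m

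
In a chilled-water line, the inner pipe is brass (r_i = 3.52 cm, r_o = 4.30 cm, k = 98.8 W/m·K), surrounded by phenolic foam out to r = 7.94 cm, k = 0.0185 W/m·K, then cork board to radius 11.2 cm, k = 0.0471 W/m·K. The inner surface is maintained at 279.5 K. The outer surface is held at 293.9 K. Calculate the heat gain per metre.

Q' = 2.24 W/m

Series thermal resistances, inner to outer:
  R'_brass = ln(0.0430/0.0352)/(2πk) = 0.2002/(2π·98.8) = 3.224×10^-4 m·K/W
  R'_phenolic foam = ln(0.0794/0.0430)/(2πk) = 0.6133/(2π·0.0185) = 5.276 m·K/W
  R'_cork board = ln(0.112/0.0794)/(2πk) = 0.3440/(2π·0.0471) = 1.162 m·K/W
ΣR = 3.224×10^-4 + 5.276 + 1.162 = 6.438 m·K/W
Q' = ΔT/ΣR = (279.5 K − 293.9 K)/6.438 = -2.24 W/m
(Negative Q' ⇒ heat flows inward; heat gain = 2.24 W/m.)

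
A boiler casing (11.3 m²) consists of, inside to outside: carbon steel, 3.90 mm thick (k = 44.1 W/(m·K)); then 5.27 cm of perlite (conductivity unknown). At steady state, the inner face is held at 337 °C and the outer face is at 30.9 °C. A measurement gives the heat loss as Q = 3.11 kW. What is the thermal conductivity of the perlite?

k = 0.0474 W/m·K

ΣR = ΔT/Q = |337 − 30.9|/3110 = 0.09842 K/W
Known resistances:
  R_carbon steel = L/(kA) = 0.00390/(44.1·11.3) = 7.826×10^-6 K/W
R_perlite = ΣR − ΣR_known = 0.09842 − 7.826×10^-6 = 0.09841 K/W
L/(kA) = 0.09841 ⇒ k = 0.0527/(0.09841·11.3) = 0.0474 W/m·K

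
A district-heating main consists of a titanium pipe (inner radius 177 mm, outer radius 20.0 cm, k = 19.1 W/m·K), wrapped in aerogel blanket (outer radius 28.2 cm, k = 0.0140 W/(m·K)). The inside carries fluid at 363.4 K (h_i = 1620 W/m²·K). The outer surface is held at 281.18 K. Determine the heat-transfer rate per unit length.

Q' = 21.0 W/m

Treat each layer as a resistance in series:
  R'_conv,in = 1/(2πr h) = 1/(2π·0.177·1620) = 5.550×10^-4 m·K/W
  R'_titanium = ln(0.200/0.177)/(2πk) = 0.1222/(2π·19.1) = 0.001018 m·K/W
  R'_aerogel blanket = ln(0.282/0.200)/(2πk) = 0.3436/(2π·0.0140) = 3.906 m·K/W
ΣR = 5.550×10^-4 + 0.001018 + 3.906 = 3.908 m·K/W
Q' = ΔT/ΣR = (363.4 K − 281.18 K)/3.908 = 21.0 W/m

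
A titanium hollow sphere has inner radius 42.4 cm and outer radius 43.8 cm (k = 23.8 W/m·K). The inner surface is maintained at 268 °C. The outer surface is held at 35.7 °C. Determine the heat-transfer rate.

Q = 4πk·ΔT/(1/r₁ − 1/r₂) = 4π × 23.8 × 232.3 / (1/0.424 − 1/0.438) = 9.22×10^5 W

Q = 922 kW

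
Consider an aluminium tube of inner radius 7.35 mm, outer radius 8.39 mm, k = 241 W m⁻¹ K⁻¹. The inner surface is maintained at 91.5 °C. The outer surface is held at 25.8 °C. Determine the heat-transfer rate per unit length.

Q' = 752 kW/m

Q' = 2πk·ΔT/ln(r₂/r₁) = 2π × 241 × 65.7 / ln(0.00839/0.00735) = 7.52×10^5 W/m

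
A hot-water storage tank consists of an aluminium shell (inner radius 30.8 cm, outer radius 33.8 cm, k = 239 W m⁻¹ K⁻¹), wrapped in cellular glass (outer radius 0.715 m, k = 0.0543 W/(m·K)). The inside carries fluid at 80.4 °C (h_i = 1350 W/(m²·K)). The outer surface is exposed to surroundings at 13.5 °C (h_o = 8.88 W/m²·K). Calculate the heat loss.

Q = 29.0 W

Series thermal resistances, inner to outer:
  R_conv,in = 1/(4πr²h) = 1/(4π·0.308²·1350) = 6.214×10^-4 K/W
  R_aluminium = (1/0.308 − 1/0.338)/(4πk) = 0.2882/(4π·239) = 9.595×10^-5 K/W
  R_cellular glass = (1/0.338 − 1/0.715)/(4πk) = 1.560/(4π·0.0543) = 2.286 K/W
  R_conv,out = 1/(4πr²h) = 1/(4π·0.715²·8.88) = 0.01753 K/W
ΣR = 6.214×10^-4 + 9.595×10^-5 + 2.286 + 0.01753 = 2.304 K/W
Q = ΔT/ΣR = (80.4 °C − 13.5 °C)/2.304 = 29.0 W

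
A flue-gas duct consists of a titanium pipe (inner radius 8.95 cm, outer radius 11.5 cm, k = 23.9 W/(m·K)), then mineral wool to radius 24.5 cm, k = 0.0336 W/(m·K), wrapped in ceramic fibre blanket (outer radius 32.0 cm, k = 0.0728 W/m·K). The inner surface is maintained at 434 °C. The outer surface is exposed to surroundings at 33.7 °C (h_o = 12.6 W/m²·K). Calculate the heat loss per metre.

Series thermal resistances, inner to outer:
  R'_titanium = ln(0.115/0.0895)/(2πk) = 0.2507/(2π·23.9) = 0.001669 m·K/W
  R'_mineral wool = ln(0.245/0.115)/(2πk) = 0.7563/(2π·0.0336) = 3.583 m·K/W
  R'_ceramic fibre blanket = ln(0.320/0.245)/(2πk) = 0.2671/(2π·0.0728) = 0.5839 m·K/W
  R'_conv,out = 1/(2πr h) = 1/(2π·0.320·12.6) = 0.03947 m·K/W
ΣR = 0.001669 + 3.583 + 0.5839 + 0.03947 = 4.208 m·K/W
Q' = ΔT/ΣR = (434 °C − 33.7 °C)/4.208 = 95.1 W/m

Q' = 95.1 W/m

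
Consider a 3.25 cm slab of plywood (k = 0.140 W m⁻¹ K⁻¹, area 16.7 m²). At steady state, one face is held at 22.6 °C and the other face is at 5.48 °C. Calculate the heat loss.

Q = 1230 W

Q = kA·ΔT/L = 0.140 × 16.7 × |22.6 °C − 5.48 °C| / 0.0325 = 1230 W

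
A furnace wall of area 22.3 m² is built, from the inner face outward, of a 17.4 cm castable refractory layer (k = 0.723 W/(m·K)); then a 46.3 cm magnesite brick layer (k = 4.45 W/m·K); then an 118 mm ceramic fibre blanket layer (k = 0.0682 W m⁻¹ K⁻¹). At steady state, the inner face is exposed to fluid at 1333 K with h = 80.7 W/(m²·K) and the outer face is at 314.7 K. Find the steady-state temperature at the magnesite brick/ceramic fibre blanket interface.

T = 1159 K

Resistance network (inner→outer):
  R_conv,in = 1/(hA) = 1/(80.7·22.3) = 5.557×10^-4 K/W
  R_castable refractory = L/(kA) = 0.174/(0.723·22.3) = 0.01079 K/W
  R_magnesite brick = L/(kA) = 0.463/(4.45·22.3) = 0.004666 K/W
  R_ceramic fibre blanket = L/(kA) = 0.118/(0.0682·22.3) = 0.07759 K/W
ΣR = 5.557×10^-4 + 0.01079 + 0.004666 + 0.07759 = 0.09360 K/W
Q = ΔT/ΣR = (1333 K − 314.7 K)/0.09360 = 10880 W
From the inner boundary to the magnesite brick/ceramic fibre blanket interface, ΣR_partial = 0.01601 K/W.
T_interface = T_in − Q·ΣR_partial = 1333 K − (10880)(0.01601) = 1159 K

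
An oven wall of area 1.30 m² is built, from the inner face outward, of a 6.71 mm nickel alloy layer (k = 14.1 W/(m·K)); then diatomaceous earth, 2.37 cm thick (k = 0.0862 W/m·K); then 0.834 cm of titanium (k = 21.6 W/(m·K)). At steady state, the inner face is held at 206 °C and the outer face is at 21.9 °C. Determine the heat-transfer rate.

Resistance network (inner→outer):
  R_nickel alloy = L/(kA) = 0.00671/(14.1·1.30) = 3.661×10^-4 K/W
  R_diatomaceous earth = L/(kA) = 0.0237/(0.0862·1.30) = 0.2115 K/W
  R_titanium = L/(kA) = 0.00834/(21.6·1.30) = 2.970×10^-4 K/W
ΣR = 3.661×10^-4 + 0.2115 + 2.970×10^-4 = 0.2122 K/W
Q = ΔT/ΣR = (206 °C − 21.9 °C)/0.2122 = 868 W

Q = 868 W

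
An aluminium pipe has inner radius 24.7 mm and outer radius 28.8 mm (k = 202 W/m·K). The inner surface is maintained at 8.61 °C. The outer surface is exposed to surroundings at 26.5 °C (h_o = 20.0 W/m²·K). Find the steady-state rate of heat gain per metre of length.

Q' = 64.7 W/m

Series thermal resistances, inner to outer:
  R'_aluminium = ln(0.0288/0.0247)/(2πk) = 0.1536/(2π·202) = 1.210×10^-4 m·K/W
  R'_conv,out = 1/(2πr h) = 1/(2π·0.0288·20.0) = 0.2763 m·K/W
ΣR = 1.210×10^-4 + 0.2763 = 0.2764 m·K/W
Q' = ΔT/ΣR = (8.61 °C − 26.5 °C)/0.2764 = -64.7 W/m
(Negative Q' ⇒ heat flows inward; heat gain = 64.7 W/m.)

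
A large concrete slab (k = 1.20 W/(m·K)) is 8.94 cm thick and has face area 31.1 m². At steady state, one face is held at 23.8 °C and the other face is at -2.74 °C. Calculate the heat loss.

Q = 11.1 kW

Q = kA·ΔT/L = 1.20 × 31.1 × |23.8 °C − -2.74 °C| / 0.0894 = 11100 W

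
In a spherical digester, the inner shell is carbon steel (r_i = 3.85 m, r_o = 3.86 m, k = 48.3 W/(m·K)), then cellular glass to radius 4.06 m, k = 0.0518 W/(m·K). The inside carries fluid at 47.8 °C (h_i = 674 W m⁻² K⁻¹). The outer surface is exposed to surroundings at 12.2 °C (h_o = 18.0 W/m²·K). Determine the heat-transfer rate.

Q = 1790 W

Series thermal resistances, inner to outer:
  R_conv,in = 1/(4πr²h) = 1/(4π·3.85²·674) = 7.965×10^-6 K/W
  R_carbon steel = (1/3.85 − 1/3.86)/(4πk) = 6.729×10^-4/(4π·48.3) = 1.109×10^-6 K/W
  R_cellular glass = (1/3.86 − 1/4.06)/(4πk) = 0.01276/(4π·0.0518) = 0.01961 K/W
  R_conv,out = 1/(4πr²h) = 1/(4π·4.06²·18.0) = 2.682×10^-4 K/W
ΣR = 7.965×10^-6 + 1.109×10^-6 + 0.01961 + 2.682×10^-4 = 0.01989 K/W
Q = ΔT/ΣR = (47.8 °C − 12.2 °C)/0.01989 = 1790 W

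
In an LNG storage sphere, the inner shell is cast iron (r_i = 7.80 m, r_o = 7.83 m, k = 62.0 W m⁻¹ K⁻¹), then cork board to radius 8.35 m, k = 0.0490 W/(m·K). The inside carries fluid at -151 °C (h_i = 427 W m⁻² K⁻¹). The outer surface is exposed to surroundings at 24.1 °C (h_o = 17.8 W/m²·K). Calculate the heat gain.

Q = 13.5 kW

Series thermal resistances, inner to outer:
  R_conv,in = 1/(4πr²h) = 1/(4π·7.80²·427) = 3.063×10^-6 K/W
  R_cast iron = (1/7.80 − 1/7.83)/(4πk) = 4.912×10^-4/(4π·62.0) = 6.305×10^-7 K/W
  R_cork board = (1/7.83 − 1/8.35)/(4πk) = 0.007953/(4π·0.0490) = 0.01292 K/W
  R_conv,out = 1/(4πr²h) = 1/(4π·8.35²·17.8) = 6.412×10^-5 K/W
ΣR = 3.063×10^-6 + 6.305×10^-7 + 0.01292 + 6.412×10^-5 = 0.01299 K/W
Q = ΔT/ΣR = (-151 °C − 24.1 °C)/0.01299 = -13500 W
(Negative Q ⇒ heat flows inward; heat gain = 13500 W.)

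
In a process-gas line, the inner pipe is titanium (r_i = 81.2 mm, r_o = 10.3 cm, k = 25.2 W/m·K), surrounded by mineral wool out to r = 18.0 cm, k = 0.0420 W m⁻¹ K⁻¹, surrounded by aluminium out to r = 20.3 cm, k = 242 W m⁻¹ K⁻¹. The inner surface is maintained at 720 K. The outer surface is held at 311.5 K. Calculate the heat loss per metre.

Resistance network (inner→outer):
  R'_titanium = ln(0.103/0.0812)/(2πk) = 0.2378/(2π·25.2) = 0.001502 m·K/W
  R'_mineral wool = ln(0.180/0.103)/(2πk) = 0.5582/(2π·0.0420) = 2.115 m·K/W
  R'_aluminium = ln(0.203/0.180)/(2πk) = 0.1202/(2π·242) = 7.908×10^-5 m·K/W
ΣR = 0.001502 + 2.115 + 7.908×10^-5 = 2.117 m·K/W
Q' = ΔT/ΣR = (720 K − 311.5 K)/2.117 = 193 W/m

Q' = 193 W/m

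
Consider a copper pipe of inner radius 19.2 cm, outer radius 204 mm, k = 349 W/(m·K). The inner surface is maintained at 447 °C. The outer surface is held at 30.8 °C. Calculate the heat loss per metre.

Q' = 2πk·ΔT/ln(r₂/r₁) = 2π × 349 × 416.2 / ln(0.204/0.192) = 1.51×10^7 W/m

Q' = 1.51×10^7 W/m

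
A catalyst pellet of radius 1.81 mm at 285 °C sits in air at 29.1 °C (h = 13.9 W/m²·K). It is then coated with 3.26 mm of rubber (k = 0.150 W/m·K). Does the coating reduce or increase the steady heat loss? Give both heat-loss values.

increases: 0.146 → 0.622 W

Critical radius for a sphere: r_cr = 2k/h = 0.0216 m = 2.16 cm.
Outer radius after coating: r₂ = 0.00181 + 0.00326 = 0.00507 m.
Since r₁ < r_cr and r₂ ≤ r_cr, the coating moves toward the maximum at r_cr — heat loss rises.
Bare: R = 1/(4πr₁²h) = 1748 K/W; Q = 255.9/1748 = 0.146 W.
Coated: R = R_cond + R_conv = 411.2 K/W; Q = 255.9/411.2 = 0.622 W.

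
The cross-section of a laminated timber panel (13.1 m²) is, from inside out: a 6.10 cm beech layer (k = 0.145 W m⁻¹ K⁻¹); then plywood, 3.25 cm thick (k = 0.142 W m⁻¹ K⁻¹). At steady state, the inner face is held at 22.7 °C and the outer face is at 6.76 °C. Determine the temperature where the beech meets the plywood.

T = 12.4 °C

Series thermal resistances, inner to outer:
  R_beech = L/(kA) = 0.0610/(0.145·13.1) = 0.03211 K/W
  R_plywood = L/(kA) = 0.0325/(0.142·13.1) = 0.01747 K/W
ΣR = 0.03211 + 0.01747 = 0.04958 K/W
Q = ΔT/ΣR = (22.7 °C − 6.76 °C)/0.04958 = 321.5 W
From the inner boundary to the beech/plywood interface, ΣR_partial = 0.03211 K/W.
T_interface = T_in − Q·ΣR_partial = 22.7 °C − (321.5)(0.03211) = 12.4 °C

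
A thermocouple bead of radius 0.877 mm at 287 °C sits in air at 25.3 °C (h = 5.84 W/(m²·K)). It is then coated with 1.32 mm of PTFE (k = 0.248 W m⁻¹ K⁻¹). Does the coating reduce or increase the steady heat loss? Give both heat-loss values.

increases: 0.0148 → 0.0860 W

Critical radius for a sphere: r_cr = 2k/h = 0.0849 m = 8.49 cm.
Outer radius after coating: r₂ = 8.77×10^-4 + 0.00132 = 0.002197 m.
Since r₁ < r_cr and r₂ ≤ r_cr, the coating moves toward the maximum at r_cr — heat loss rises.
Bare: R = 1/(4πr₁²h) = 17720 K/W; Q = 261.7/17720 = 0.0148 W.
Coated: R = R_cond + R_conv = 3043 K/W; Q = 261.7/3043 = 0.0860 W.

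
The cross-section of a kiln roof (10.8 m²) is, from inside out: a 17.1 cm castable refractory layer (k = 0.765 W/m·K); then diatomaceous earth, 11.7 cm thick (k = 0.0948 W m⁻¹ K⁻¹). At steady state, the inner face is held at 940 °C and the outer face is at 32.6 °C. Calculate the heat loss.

Q = 6.72 kW

Resistance network (inner→outer):
  R_castable refractory = L/(kA) = 0.171/(0.765·10.8) = 0.02070 K/W
  R_diatomaceous earth = L/(kA) = 0.117/(0.0948·10.8) = 0.1143 K/W
ΣR = 0.02070 + 0.1143 = 0.1350 K/W
Q = ΔT/ΣR = (940 °C − 32.6 °C)/0.1350 = 6720 W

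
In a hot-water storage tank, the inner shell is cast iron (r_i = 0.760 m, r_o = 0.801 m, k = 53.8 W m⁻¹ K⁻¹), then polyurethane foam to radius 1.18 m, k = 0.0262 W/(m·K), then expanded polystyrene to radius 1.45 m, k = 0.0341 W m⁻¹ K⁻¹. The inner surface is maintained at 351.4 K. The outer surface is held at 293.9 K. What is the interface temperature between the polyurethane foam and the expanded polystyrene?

T = 307.2 K

Series thermal resistances, inner to outer:
  R_cast iron = (1/0.760 − 1/0.801)/(4πk) = 0.06735/(4π·53.8) = 9.962×10^-5 K/W
  R_polyurethane foam = (1/0.801 − 1/1.18)/(4πk) = 0.4010/(4π·0.0262) = 1.218 K/W
  R_expanded polystyrene = (1/1.18 − 1/1.45)/(4πk) = 0.1578/(4π·0.0341) = 0.3683 K/W
ΣR = 9.962×10^-5 + 1.218 + 0.3683 = 1.586 K/W
Q = ΔT/ΣR = (351.4 K − 293.9 K)/1.586 = 36.25 W
From the inner boundary to the polyurethane foam/expanded polystyrene interface, ΣR_partial = 1.218 K/W.
T_interface = T_in − Q·ΣR_partial = 351.4 K − (36.25)(1.218) = 307.2 K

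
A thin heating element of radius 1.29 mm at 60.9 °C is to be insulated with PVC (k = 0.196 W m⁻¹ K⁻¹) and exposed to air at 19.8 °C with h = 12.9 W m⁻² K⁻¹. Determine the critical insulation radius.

For a cylinder, r_cr = k_ins/h = 0.196/12.9 = 0.0152 m = 1.52 cm

r_cr = 1.52 cm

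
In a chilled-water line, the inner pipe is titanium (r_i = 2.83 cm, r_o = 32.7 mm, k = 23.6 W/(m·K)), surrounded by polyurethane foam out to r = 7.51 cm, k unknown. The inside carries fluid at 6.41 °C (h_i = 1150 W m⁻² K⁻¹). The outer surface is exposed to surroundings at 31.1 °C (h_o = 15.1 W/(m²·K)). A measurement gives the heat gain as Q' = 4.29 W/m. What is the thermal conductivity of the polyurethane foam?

ΣR = ΔT/Q' = |6.41 − 31.1|/4.29 = 5.755 m·K/W
Known resistances:
  R'_conv,in = 1/(2πr h) = 1/(2π·0.0283·1150) = 0.004890 m·K/W
  R'_titanium = ln(0.0327/0.0283)/(2πk) = 0.1445/(2π·23.6) = 9.746×10^-4 m·K/W
  R'_conv,out = 1/(2πr h) = 1/(2π·0.0751·15.1) = 0.1403 m·K/W
R_polyurethane foam = ΣR − ΣR_known = 5.755 − 0.1462 = 5.609 m·K/W
ln(r₂/r₁)/(2πk) = 5.609 ⇒ k = 0.8314/(2π·5.609) = 0.0236 W/m·K

k = 0.0236 W/m·K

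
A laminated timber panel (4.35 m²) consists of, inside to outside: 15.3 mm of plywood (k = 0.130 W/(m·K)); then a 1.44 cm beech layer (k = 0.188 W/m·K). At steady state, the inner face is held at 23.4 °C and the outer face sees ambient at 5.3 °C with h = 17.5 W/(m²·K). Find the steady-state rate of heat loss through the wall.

Resistance network (inner→outer):
  R_plywood = L/(kA) = 0.0153/(0.130·4.35) = 0.02706 K/W
  R_beech = L/(kA) = 0.0144/(0.188·4.35) = 0.01761 K/W
  R_conv,out = 1/(hA) = 1/(17.5·4.35) = 0.01314 K/W
ΣR = 0.02706 + 0.01761 + 0.01314 = 0.05781 K/W
Q = ΔT/ΣR = (23.4 °C − 5.3 °C)/0.05781 = 313 W

Q = 313 W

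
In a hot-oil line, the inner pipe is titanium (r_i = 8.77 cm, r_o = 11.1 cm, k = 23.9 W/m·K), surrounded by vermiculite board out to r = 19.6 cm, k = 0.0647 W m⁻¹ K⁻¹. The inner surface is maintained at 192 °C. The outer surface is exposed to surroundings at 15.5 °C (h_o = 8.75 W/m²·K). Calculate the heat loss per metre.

Treat each layer as a resistance in series:
  R'_titanium = ln(0.111/0.0877)/(2πk) = 0.2356/(2π·23.9) = 0.001569 m·K/W
  R'_vermiculite board = ln(0.196/0.111)/(2πk) = 0.5686/(2π·0.0647) = 1.399 m·K/W
  R'_conv,out = 1/(2πr h) = 1/(2π·0.196·8.75) = 0.09280 m·K/W
ΣR = 0.001569 + 1.399 + 0.09280 = 1.493 m·K/W
Q' = ΔT/ΣR = (192 °C − 15.5 °C)/1.493 = 118 W/m

Q' = 118 W/m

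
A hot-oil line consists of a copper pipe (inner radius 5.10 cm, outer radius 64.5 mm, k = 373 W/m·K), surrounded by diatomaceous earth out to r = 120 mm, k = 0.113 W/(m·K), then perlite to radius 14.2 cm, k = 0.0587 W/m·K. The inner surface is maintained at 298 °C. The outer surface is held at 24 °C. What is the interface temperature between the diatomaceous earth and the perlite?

T = 118 °C

Series thermal resistances, inner to outer:
  R'_copper = ln(0.0645/0.0510)/(2πk) = 0.2348/(2π·373) = 1.002×10^-4 m·K/W
  R'_diatomaceous earth = ln(0.120/0.0645)/(2πk) = 0.6208/(2π·0.113) = 0.8744 m·K/W
  R'_perlite = ln(0.142/0.120)/(2πk) = 0.1683/(2π·0.0587) = 0.4564 m·K/W
ΣR = 1.002×10^-4 + 0.8744 + 0.4564 = 1.331 m·K/W
Q' = ΔT/ΣR = (298 °C − 24 °C)/1.331 = 205.9 W/m
From the inner boundary to the diatomaceous earth/perlite interface, ΣR_partial = 0.8745 m·K/W.
T_interface = T_in − Q'·ΣR_partial = 298 °C − (205.9)(0.8745) = 118 °C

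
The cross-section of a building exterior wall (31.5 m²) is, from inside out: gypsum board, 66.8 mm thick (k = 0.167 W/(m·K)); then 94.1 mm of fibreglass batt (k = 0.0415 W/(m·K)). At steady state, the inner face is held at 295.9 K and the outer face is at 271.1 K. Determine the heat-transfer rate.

Series thermal resistances, inner to outer:
  R_gypsum board = L/(kA) = 0.0668/(0.167·31.5) = 0.01270 K/W
  R_fibreglass batt = L/(kA) = 0.0941/(0.0415·31.5) = 0.07198 K/W
ΣR = 0.01270 + 0.07198 = 0.08468 K/W
Q = ΔT/ΣR = (295.9 K − 271.1 K)/0.08468 = 293 W

Q = 293 W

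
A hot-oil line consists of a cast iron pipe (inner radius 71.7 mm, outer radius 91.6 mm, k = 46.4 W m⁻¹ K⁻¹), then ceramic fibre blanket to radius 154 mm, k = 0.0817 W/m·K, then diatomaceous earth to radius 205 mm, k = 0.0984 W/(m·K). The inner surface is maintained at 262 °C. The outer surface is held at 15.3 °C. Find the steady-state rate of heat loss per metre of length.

Q' = 167 W/m

Treat each layer as a resistance in series:
  R'_cast iron = ln(0.0916/0.0717)/(2πk) = 0.2449/(2π·46.4) = 8.402×10^-4 m·K/W
  R'_ceramic fibre blanket = ln(0.154/0.0916)/(2πk) = 0.5195/(2π·0.0817) = 1.012 m·K/W
  R'_diatomaceous earth = ln(0.205/0.154)/(2πk) = 0.2861/(2π·0.0984) = 0.4627 m·K/W
ΣR = 8.402×10^-4 + 1.012 + 0.4627 = 1.476 m·K/W
Q' = ΔT/ΣR = (262 °C − 15.3 °C)/1.476 = 167 W/m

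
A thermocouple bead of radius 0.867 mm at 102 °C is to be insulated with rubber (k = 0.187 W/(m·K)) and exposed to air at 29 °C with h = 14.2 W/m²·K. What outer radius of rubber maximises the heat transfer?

For a sphere, r_cr = 2k_ins/h = 2·0.187/14.2 = 0.0263 m = 2.63 cm

r_cr = 2.63 cm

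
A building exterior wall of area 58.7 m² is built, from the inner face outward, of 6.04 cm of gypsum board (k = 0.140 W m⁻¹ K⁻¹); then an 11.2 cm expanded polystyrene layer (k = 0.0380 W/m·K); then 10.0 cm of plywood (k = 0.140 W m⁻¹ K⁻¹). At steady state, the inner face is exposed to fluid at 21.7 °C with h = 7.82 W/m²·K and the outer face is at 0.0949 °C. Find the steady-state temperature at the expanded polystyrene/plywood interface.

T = 3.75 °C

Treat each layer as a resistance in series:
  R_conv,in = 1/(hA) = 1/(7.82·58.7) = 0.002178 K/W
  R_gypsum board = L/(kA) = 0.0604/(0.140·58.7) = 0.007350 K/W
  R_expanded polystyrene = L/(kA) = 0.112/(0.0380·58.7) = 0.05021 K/W
  R_plywood = L/(kA) = 0.100/(0.140·58.7) = 0.01217 K/W
ΣR = 0.002178 + 0.007350 + 0.05021 + 0.01217 = 0.07191 K/W
Q = ΔT/ΣR = (21.7 °C − 0.0949 °C)/0.07191 = 300.4 W
From the inner boundary to the expanded polystyrene/plywood interface, ΣR_partial = 0.05974 K/W.
T_interface = T_in − Q·ΣR_partial = 21.7 °C − (300.4)(0.05974) = 3.75 °C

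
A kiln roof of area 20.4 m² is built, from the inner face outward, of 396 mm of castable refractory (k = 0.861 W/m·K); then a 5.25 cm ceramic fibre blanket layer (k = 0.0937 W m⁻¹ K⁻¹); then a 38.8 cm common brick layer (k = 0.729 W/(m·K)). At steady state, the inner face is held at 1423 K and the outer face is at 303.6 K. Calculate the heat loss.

Q = 14.7 kW

Series thermal resistances, inner to outer:
  R_castable refractory = L/(kA) = 0.396/(0.861·20.4) = 0.02255 K/W
  R_ceramic fibre blanket = L/(kA) = 0.0525/(0.0937·20.4) = 0.02747 K/W
  R_common brick = L/(kA) = 0.388/(0.729·20.4) = 0.02609 K/W
ΣR = 0.02255 + 0.02747 + 0.02609 = 0.07611 K/W
Q = ΔT/ΣR = (1423 K − 303.6 K)/0.07611 = 14700 W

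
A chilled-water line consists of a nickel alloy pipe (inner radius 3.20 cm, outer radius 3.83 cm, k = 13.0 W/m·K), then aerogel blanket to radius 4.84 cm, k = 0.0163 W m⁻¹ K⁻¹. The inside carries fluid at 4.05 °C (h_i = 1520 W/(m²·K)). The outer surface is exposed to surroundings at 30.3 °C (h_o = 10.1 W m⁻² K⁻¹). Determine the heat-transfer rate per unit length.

Q' = 10.0 W/m

Resistance network (inner→outer):
  R'_conv,in = 1/(2πr h) = 1/(2π·0.0320·1520) = 0.003272 m·K/W
  R'_nickel alloy = ln(0.0383/0.0320)/(2πk) = 0.1797/(2π·13.0) = 0.002200 m·K/W
  R'_aerogel blanket = ln(0.0484/0.0383)/(2πk) = 0.2340/(2π·0.0163) = 2.285 m·K/W
  R'_conv,out = 1/(2πr h) = 1/(2π·0.0484·10.1) = 0.3256 m·K/W
ΣR = 0.003272 + 0.002200 + 2.285 + 0.3256 = 2.616 m·K/W
Q' = ΔT/ΣR = (4.05 °C − 30.3 °C)/2.616 = -10.0 W/m
(Negative Q' ⇒ heat flows inward; heat gain = 10.0 W/m.)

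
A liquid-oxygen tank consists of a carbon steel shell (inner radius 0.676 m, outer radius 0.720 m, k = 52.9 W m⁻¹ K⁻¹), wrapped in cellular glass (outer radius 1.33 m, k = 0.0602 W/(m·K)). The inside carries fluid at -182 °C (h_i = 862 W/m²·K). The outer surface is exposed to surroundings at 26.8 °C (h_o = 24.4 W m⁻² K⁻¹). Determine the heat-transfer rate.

Resistance network (inner→outer):
  R_conv,in = 1/(4πr²h) = 1/(4π·0.676²·862) = 2.020×10^-4 K/W
  R_carbon steel = (1/0.676 − 1/0.720)/(4πk) = 0.09040/(4π·52.9) = 1.360×10^-4 K/W
  R_cellular glass = (1/0.720 − 1/1.33)/(4πk) = 0.6370/(4π·0.0602) = 0.8421 K/W
  R_conv,out = 1/(4πr²h) = 1/(4π·1.33²·24.4) = 0.001844 K/W
ΣR = 2.020×10^-4 + 1.360×10^-4 + 0.8421 + 0.001844 = 0.8443 K/W
Q = ΔT/ΣR = (-182 °C − 26.8 °C)/0.8443 = -247 W
(Negative Q ⇒ heat flows inward; heat gain = 247 W.)

Q = 247 W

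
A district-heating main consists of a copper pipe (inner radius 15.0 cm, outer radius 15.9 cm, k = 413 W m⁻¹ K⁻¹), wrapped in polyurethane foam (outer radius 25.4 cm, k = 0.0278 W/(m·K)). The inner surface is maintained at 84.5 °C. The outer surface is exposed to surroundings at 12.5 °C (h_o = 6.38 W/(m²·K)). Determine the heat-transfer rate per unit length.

Resistance network (inner→outer):
  R'_copper = ln(0.159/0.150)/(2πk) = 0.05827/(2π·413) = 2.245×10^-5 m·K/W
  R'_polyurethane foam = ln(0.254/0.159)/(2πk) = 0.4684/(2π·0.0278) = 2.682 m·K/W
  R'_conv,out = 1/(2πr h) = 1/(2π·0.254·6.38) = 0.09821 m·K/W
ΣR = 2.245×10^-5 + 2.682 + 0.09821 = 2.780 m·K/W
Q' = ΔT/ΣR = (84.5 °C − 12.5 °C)/2.780 = 25.9 W/m

Q' = 25.9 W/m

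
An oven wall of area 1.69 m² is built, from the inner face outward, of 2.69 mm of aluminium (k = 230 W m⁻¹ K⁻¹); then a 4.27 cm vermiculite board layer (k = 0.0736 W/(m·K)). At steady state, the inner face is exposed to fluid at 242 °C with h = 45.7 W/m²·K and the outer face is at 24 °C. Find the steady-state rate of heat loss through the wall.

Q = 612 W

Treat each layer as a resistance in series:
  R_conv,in = 1/(hA) = 1/(45.7·1.69) = 0.01295 K/W
  R_aluminium = L/(kA) = 0.00269/(230·1.69) = 6.921×10^-6 K/W
  R_vermiculite board = L/(kA) = 0.0427/(0.0736·1.69) = 0.3433 K/W
ΣR = 0.01295 + 6.921×10^-6 + 0.3433 = 0.3563 K/W
Q = ΔT/ΣR = (242 °C − 24 °C)/0.3563 = 612 W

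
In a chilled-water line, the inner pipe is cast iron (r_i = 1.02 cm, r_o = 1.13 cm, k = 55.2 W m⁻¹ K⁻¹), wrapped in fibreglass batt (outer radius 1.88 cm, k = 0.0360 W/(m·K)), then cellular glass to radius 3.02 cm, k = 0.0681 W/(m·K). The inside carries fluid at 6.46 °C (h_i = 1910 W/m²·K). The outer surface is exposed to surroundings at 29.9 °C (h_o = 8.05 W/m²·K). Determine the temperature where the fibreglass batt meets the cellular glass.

T = 19.6 °C

Resistance network (inner→outer):
  R'_conv,in = 1/(2πr h) = 1/(2π·0.0102·1910) = 0.008169 m·K/W
  R'_cast iron = ln(0.0113/0.0102)/(2πk) = 0.1024/(2π·55.2) = 2.953×10^-4 m·K/W
  R'_fibreglass batt = ln(0.0188/0.0113)/(2πk) = 0.5091/(2π·0.0360) = 2.251 m·K/W
  R'_cellular glass = ln(0.0302/0.0188)/(2πk) = 0.4740/(2π·0.0681) = 1.108 m·K/W
  R'_conv,out = 1/(2πr h) = 1/(2π·0.0302·8.05) = 0.6547 m·K/W
ΣR = 0.008169 + 2.953×10^-4 + 2.251 + 1.108 + 0.6547 = 4.022 m·K/W
Q' = ΔT/ΣR = (6.46 °C − 29.9 °C)/4.022 = -5.828 W/m
From the inner boundary to the fibreglass batt/cellular glass interface, ΣR_partial = 2.259 m·K/W.
T_interface = T_in − Q'·ΣR_partial = 6.46 °C − (-5.828)(2.259) = 19.6 °C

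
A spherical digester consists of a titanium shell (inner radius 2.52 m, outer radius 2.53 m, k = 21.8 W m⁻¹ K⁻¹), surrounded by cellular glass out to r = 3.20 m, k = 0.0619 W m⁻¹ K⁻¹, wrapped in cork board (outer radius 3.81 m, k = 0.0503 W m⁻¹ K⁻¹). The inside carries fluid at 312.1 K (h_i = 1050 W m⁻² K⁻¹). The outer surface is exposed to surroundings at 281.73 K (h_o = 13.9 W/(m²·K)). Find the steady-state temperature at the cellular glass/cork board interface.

T = 294.7 K

Resistance network (inner→outer):
  R_conv,in = 1/(4πr²h) = 1/(4π·2.52²·1050) = 1.193×10^-5 K/W
  R_titanium = (1/2.52 − 1/2.53)/(4πk) = 0.001568/(4π·21.8) = 5.725×10^-6 K/W
  R_cellular glass = (1/2.53 − 1/3.20)/(4πk) = 0.08276/(4π·0.0619) = 0.1064 K/W
  R_cork board = (1/3.20 − 1/3.81)/(4πk) = 0.05003/(4π·0.0503) = 0.07915 K/W
  R_conv,out = 1/(4πr²h) = 1/(4π·3.81²·13.9) = 3.944×10^-4 K/W
ΣR = 1.193×10^-5 + 5.725×10^-6 + 0.1064 + 0.07915 + 3.944×10^-4 = 0.1860 K/W
Q = ΔT/ΣR = (312.1 K − 281.73 K)/0.1860 = 163.3 W
From the inner boundary to the cellular glass/cork board interface, ΣR_partial = 0.1064 K/W.
T_interface = T_in − Q·ΣR_partial = 312.1 K − (163.3)(0.1064) = 294.7 K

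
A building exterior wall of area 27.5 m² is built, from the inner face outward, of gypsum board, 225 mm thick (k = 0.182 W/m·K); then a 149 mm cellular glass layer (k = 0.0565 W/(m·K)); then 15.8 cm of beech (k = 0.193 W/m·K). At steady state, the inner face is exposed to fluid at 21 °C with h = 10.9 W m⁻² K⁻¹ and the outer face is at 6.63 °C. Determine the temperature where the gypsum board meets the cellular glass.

Resistance network (inner→outer):
  R_conv,in = 1/(hA) = 1/(10.9·27.5) = 0.003336 K/W
  R_gypsum board = L/(kA) = 0.225/(0.182·27.5) = 0.04496 K/W
  R_cellular glass = L/(kA) = 0.149/(0.0565·27.5) = 0.09590 K/W
  R_beech = L/(kA) = 0.158/(0.193·27.5) = 0.02977 K/W
ΣR = 0.003336 + 0.04496 + 0.09590 + 0.02977 = 0.1740 K/W
Q = ΔT/ΣR = (21 °C − 6.63 °C)/0.1740 = 82.59 W
From the inner boundary to the gypsum board/cellular glass interface, ΣR_partial = 0.04830 K/W.
T_interface = T_in − Q·ΣR_partial = 21 °C − (82.59)(0.04830) = 17.0 °C

T = 17.0 °C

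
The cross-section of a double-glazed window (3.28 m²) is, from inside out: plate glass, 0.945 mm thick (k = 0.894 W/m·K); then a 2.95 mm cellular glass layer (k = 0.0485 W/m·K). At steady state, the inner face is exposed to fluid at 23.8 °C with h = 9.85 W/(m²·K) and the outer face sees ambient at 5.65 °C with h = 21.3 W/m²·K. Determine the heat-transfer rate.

Series thermal resistances, inner to outer:
  R_conv,in = 1/(hA) = 1/(9.85·3.28) = 0.03095 K/W
  R_plate glass = L/(kA) = 9.45×10^-4/(0.894·3.28) = 3.223×10^-4 K/W
  R_cellular glass = L/(kA) = 0.00295/(0.0485·3.28) = 0.01854 K/W
  R_conv,out = 1/(hA) = 1/(21.3·3.28) = 0.01431 K/W
ΣR = 0.03095 + 3.223×10^-4 + 0.01854 + 0.01431 = 0.06412 K/W
Q = ΔT/ΣR = (23.8 °C − 5.65 °C)/0.06412 = 283 W

Q = 283 W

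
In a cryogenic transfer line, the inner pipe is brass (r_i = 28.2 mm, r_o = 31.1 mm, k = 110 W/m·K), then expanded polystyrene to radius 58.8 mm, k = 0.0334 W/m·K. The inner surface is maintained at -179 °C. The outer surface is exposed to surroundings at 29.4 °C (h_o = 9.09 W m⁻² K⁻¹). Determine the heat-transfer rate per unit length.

Q' = 62.5 W/m

Treat each layer as a resistance in series:
  R'_brass = ln(0.0311/0.0282)/(2πk) = 0.09789/(2π·110) = 1.416×10^-4 m·K/W
  R'_expanded polystyrene = ln(0.0588/0.0311)/(2πk) = 0.6369/(2π·0.0334) = 3.035 m·K/W
  R'_conv,out = 1/(2πr h) = 1/(2π·0.0588·9.09) = 0.2978 m·K/W
ΣR = 1.416×10^-4 + 3.035 + 0.2978 = 3.333 m·K/W
Q' = ΔT/ΣR = (-179 °C − 29.4 °C)/3.333 = -62.5 W/m
(Negative Q' ⇒ heat flows inward; heat gain = 62.5 W/m.)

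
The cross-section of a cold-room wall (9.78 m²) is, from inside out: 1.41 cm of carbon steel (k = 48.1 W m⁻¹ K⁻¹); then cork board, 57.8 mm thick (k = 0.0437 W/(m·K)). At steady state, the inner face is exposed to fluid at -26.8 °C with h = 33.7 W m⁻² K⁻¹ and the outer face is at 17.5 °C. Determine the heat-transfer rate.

Treat each layer as a resistance in series:
  R_conv,in = 1/(hA) = 1/(33.7·9.78) = 0.003034 K/W
  R_carbon steel = L/(kA) = 0.0141/(48.1·9.78) = 2.997×10^-5 K/W
  R_cork board = L/(kA) = 0.0578/(0.0437·9.78) = 0.1352 K/W
ΣR = 0.003034 + 2.997×10^-5 + 0.1352 = 0.1383 K/W
Q = ΔT/ΣR = (-26.8 °C − 17.5 °C)/0.1383 = -320 W
(Negative Q ⇒ heat flows inward; heat gain = 320 W.)

Q = 320 W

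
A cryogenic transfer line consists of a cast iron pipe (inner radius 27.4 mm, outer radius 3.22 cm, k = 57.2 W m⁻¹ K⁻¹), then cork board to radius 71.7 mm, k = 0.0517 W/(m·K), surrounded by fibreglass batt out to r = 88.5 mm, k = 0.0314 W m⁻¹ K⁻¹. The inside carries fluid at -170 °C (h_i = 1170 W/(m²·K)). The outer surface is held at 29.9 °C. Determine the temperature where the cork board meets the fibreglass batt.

T = -30.4 °C

Series thermal resistances, inner to outer:
  R'_conv,in = 1/(2πr h) = 1/(2π·0.0274·1170) = 0.004965 m·K/W
  R'_cast iron = ln(0.0322/0.0274)/(2πk) = 0.1614/(2π·57.2) = 4.491×10^-4 m·K/W
  R'_cork board = ln(0.0717/0.0322)/(2πk) = 0.8005/(2π·0.0517) = 2.464 m·K/W
  R'_fibreglass batt = ln(0.0885/0.0717)/(2πk) = 0.2105/(2π·0.0314) = 1.067 m·K/W
ΣR = 0.004965 + 4.491×10^-4 + 2.464 + 1.067 = 3.536 m·K/W
Q' = ΔT/ΣR = (-170 °C − 29.9 °C)/3.536 = -56.53 W/m
From the inner boundary to the cork board/fibreglass batt interface, ΣR_partial = 2.469 m·K/W.
T_interface = T_in − Q'·ΣR_partial = -170 °C − (-56.53)(2.469) = -30.4 °C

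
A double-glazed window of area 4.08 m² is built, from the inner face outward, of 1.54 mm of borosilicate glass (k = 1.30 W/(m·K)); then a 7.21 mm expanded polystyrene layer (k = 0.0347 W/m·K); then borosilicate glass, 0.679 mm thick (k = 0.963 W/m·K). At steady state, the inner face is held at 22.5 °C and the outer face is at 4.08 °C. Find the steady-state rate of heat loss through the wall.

Resistance network (inner→outer):
  R_borosilicate glass = L/(kA) = 0.00154/(1.30·4.08) = 2.903×10^-4 K/W
  R_expanded polystyrene = L/(kA) = 0.00721/(0.0347·4.08) = 0.05093 K/W
  R_borosilicate glass = L/(kA) = 6.79×10^-4/(0.963·4.08) = 1.728×10^-4 K/W
ΣR = 2.903×10^-4 + 0.05093 + 1.728×10^-4 = 0.05139 K/W
Q = ΔT/ΣR = (22.5 °C − 4.08 °C)/0.05139 = 358 W

Q = 358 W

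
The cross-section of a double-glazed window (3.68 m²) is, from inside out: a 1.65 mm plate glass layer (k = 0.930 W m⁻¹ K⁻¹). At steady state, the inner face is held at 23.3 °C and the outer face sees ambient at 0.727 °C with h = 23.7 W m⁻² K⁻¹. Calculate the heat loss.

Q = 1890 W

Treat each layer as a resistance in series:
  R_plate glass = L/(kA) = 0.00165/(0.930·3.68) = 4.821×10^-4 K/W
  R_conv,out = 1/(hA) = 1/(23.7·3.68) = 0.01147 K/W
ΣR = 4.821×10^-4 + 0.01147 = 0.01195 K/W
Q = ΔT/ΣR = (23.3 °C − 0.727 °C)/0.01195 = 1890 W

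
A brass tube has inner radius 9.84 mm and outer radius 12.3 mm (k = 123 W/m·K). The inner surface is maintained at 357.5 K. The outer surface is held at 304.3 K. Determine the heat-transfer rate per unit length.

Q' = 184 kW/m

Q' = 2πk·ΔT/ln(r₂/r₁) = 2π × 123 × 53.2 / ln(0.0123/0.00984) = 1.84×10^5 W/m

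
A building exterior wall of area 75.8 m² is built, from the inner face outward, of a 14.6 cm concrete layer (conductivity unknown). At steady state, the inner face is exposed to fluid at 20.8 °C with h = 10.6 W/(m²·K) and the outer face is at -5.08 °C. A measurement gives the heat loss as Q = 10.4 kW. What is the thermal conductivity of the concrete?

k = 1.55 W/m·K

ΣR = ΔT/Q = |20.8 − -5.08|/10400 = 0.002488 K/W
Known resistances:
  R_conv,in = 1/(hA) = 1/(10.6·75.8) = 0.001245 K/W
R_concrete = ΣR − ΣR_known = 0.002488 − 0.001245 = 0.001243 K/W
L/(kA) = 0.001243 ⇒ k = 0.146/(0.001243·75.8) = 1.55 W/m·K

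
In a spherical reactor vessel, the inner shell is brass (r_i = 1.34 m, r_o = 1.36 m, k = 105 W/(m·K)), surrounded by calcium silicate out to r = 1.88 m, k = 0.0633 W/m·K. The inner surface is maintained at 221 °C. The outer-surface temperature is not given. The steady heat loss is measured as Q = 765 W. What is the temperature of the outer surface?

Series resistances:
  R_brass = (1/1.34 − 1/1.36)/(4πk) = 0.01097/(4π·105) = 8.317×10^-6 K/W
  R_calcium silicate = (1/1.36 − 1/1.88)/(4πk) = 0.2034/(4π·0.0633) = 0.2557 K/W
ΣR = 0.2557 K/W
ΔT = Q·ΣR = 765 × 0.2557 = 195.6 K
Heat flows outward, so T_out = T_in − ΔT = 221 − 195.6 = 25.4 °C

T_out = 25.4 °C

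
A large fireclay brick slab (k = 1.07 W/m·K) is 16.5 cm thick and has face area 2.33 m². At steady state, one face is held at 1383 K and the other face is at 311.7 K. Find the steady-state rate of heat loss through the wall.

Q = 16.2 kW

Q = kA·ΔT/L = 1.07 × 2.33 × |1383 K − 311.7 K| / 0.165 = 16200 W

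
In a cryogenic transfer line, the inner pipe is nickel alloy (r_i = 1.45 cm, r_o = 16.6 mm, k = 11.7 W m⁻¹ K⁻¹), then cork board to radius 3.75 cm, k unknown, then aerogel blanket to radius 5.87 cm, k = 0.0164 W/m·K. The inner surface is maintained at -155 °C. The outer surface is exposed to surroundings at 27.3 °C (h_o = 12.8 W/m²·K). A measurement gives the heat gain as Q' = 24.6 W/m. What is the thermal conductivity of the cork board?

k = 0.0455 W/m·K

ΣR = ΔT/Q' = |-155 − 27.3|/24.6 = 7.411 m·K/W
Known resistances:
  R'_nickel alloy = ln(0.0166/0.0145)/(2πk) = 0.1353/(2π·11.7) = 0.001840 m·K/W
  R'_aerogel blanket = ln(0.0587/0.0375)/(2πk) = 0.4481/(2π·0.0164) = 4.349 m·K/W
  R'_conv,out = 1/(2πr h) = 1/(2π·0.0587·12.8) = 0.2118 m·K/W
R_cork board = ΣR − ΣR_known = 7.411 − 4.563 = 2.848 m·K/W
ln(r₂/r₁)/(2πk) = 2.848 ⇒ k = 0.8149/(2π·2.848) = 0.0455 W/m·K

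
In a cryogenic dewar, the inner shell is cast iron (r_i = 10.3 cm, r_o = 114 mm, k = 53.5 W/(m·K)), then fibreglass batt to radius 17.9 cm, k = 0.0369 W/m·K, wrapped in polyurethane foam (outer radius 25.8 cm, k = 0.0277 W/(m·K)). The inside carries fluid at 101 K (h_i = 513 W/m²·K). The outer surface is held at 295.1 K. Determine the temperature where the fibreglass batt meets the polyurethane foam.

Series thermal resistances, inner to outer:
  R_conv,in = 1/(4πr²h) = 1/(4π·0.103²·513) = 0.01462 K/W
  R_cast iron = (1/0.103 − 1/0.114)/(4πk) = 0.9368/(4π·53.5) = 0.001393 K/W
  R_fibreglass batt = (1/0.114 − 1/0.179)/(4πk) = 3.185/(4π·0.0369) = 6.869 K/W
  R_polyurethane foam = (1/0.179 − 1/0.258)/(4πk) = 1.711/(4π·0.0277) = 4.914 K/W
ΣR = 0.01462 + 0.001393 + 6.869 + 4.914 = 11.80 K/W
Q = ΔT/ΣR = (101 K − 295.1 K)/11.80 = -16.45 W
From the inner boundary to the fibreglass batt/polyurethane foam interface, ΣR_partial = 6.885 K/W.
T_interface = T_in − Q·ΣR_partial = 101 K − (-16.45)(6.885) = 214.3 K

T = 214.3 K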